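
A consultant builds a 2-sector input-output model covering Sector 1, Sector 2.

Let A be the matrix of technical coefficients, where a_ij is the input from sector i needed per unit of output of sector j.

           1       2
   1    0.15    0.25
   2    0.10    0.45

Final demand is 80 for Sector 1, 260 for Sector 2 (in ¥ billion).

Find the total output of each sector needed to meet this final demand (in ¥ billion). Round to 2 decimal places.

I − A =
  [   0.85    -0.25]
  [  -0.10     0.55]
det(I−A) = (0.85)(0.55) − (-0.25)(-0.10) = 0.4425
adj(I−A) = [[0.55, 0.25], [0.10, 0.85]]
(I − A)⁻¹ = adj(I−A) / det(I−A) ≈
  [   1.2429     0.5650]
  [   0.2260     1.9209]
x = (I − A)⁻¹ d = adj(I−A)·d / det(I−A), with det(I−A) = 0.4425:
  x_1 = (0.55·80 + 0.25·260) / 0.4425 = 109.00 / 0.4425 ≈ 246.33
  x_2 = (0.10·80 + 0.85·260) / 0.4425 = 229.00 / 0.4425 ≈ 517.51

x_1 = 246.33, x_2 = 517.51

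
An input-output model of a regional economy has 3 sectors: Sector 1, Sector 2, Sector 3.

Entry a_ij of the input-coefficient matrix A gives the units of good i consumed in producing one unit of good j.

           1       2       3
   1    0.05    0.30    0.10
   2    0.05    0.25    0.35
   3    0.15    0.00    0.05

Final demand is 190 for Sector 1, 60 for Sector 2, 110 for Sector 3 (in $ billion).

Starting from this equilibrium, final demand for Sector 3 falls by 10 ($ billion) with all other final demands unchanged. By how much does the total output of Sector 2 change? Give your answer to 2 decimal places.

Δx_2 = -5.31

I − A =
  [   0.95    -0.30    -0.10]
  [  -0.05     0.75    -0.35]
  [  -0.15     0.00     0.95]
Cofactors of I−A, C_ij = (−1)^(i+j)·(minor ij) (rows/columns in the sector order above):
  C_11 = (0.75)(0.95) − (-0.35)(0.00) = 0.7125
  C_12 = −[(-0.05)(0.95) − (-0.35)(-0.15)] = 0.1000
  C_13 = (-0.05)(0.00) − (0.75)(-0.15) = 0.1125
  C_21 = −[(-0.30)(0.95) − (-0.10)(0.00)] = 0.2850
  C_22 = (0.95)(0.95) − (-0.10)(-0.15) = 0.8875
  C_23 = −[(0.95)(0.00) − (-0.30)(-0.15)] = 0.0450
  C_31 = (-0.30)(-0.35) − (-0.10)(0.75) = 0.1800
  C_32 = −[(0.95)(-0.35) − (-0.10)(-0.05)] = 0.3375
  C_33 = (0.95)(0.75) − (-0.30)(-0.05) = 0.6975
det(I−A) = Σ_j (I−A)_1j·C_1j = (0.95)(0.7125) + (-0.30)(0.1000) + (-0.10)(0.1125) = 0.635625
adj(I−A) = Cᵀ =
  [ 0.7125   0.2850   0.1800]
  [ 0.1000   0.8875   0.3375]
  [ 0.1125   0.0450   0.6975]
(I − A)⁻¹ = adj(I−A) / det(I−A) ≈
  [   1.1209     0.4484     0.2832]
  [   0.1573     1.3963     0.5310]
  [   0.1770     0.0708     1.0973]
Δx = (I − A)⁻¹ Δd with Δd having -10 in the Sector 3 component and 0 elsewhere.
So Δx_2 = L_23 · (-10), where L_23 = adj(I−A)_23 / det(I−A) = 0.3375 / 0.635625.
Δx_2 = 0.3375 × (-10) / 0.635625 = -3.375 / 0.635625 ≈ -5.31.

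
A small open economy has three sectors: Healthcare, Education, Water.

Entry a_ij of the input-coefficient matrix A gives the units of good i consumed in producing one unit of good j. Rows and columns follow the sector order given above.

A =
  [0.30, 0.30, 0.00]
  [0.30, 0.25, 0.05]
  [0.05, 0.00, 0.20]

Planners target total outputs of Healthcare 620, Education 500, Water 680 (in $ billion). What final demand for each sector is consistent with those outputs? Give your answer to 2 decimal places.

d_1 = 284.00, d_2 = 155.00, d_3 = 513.00

I − A =
  [   0.70    -0.30     0.00]
  [  -0.30     0.75    -0.05]
  [  -0.05     0.00     0.80]
d = (I − A) x:
  d_1 = (+0.70)·620 + (-0.30)·500 + (+0.00)·680 = 284.00
  d_2 = (-0.30)·620 + (+0.75)·500 + (-0.05)·680 = 155.00
  d_3 = (-0.05)·620 + (+0.00)·500 + (+0.80)·680 = 513.00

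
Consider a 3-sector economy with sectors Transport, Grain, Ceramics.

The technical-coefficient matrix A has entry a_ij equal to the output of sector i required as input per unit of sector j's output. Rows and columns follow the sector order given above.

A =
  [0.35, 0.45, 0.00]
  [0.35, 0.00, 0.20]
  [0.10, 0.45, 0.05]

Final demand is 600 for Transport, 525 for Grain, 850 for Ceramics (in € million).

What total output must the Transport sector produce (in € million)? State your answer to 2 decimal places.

x_T = 2040.43

I − A =
  [   0.65    -0.45     0.00]
  [  -0.35     1.00    -0.20]
  [  -0.10    -0.45     0.95]
Cofactors of I−A, C_ij = (−1)^(i+j)·(minor ij) (rows/columns in the sector order above):
  C_11 = (1.00)(0.95) − (-0.20)(-0.45) = 0.8600
  C_12 = −[(-0.35)(0.95) − (-0.20)(-0.10)] = 0.3525
  C_13 = (-0.35)(-0.45) − (1.00)(-0.10) = 0.2575
  C_21 = −[(-0.45)(0.95) − (0.00)(-0.45)] = 0.4275
  C_22 = (0.65)(0.95) − (0.00)(-0.10) = 0.6175
  C_23 = −[(0.65)(-0.45) − (-0.45)(-0.10)] = 0.3375
  C_31 = (-0.45)(-0.20) − (0.00)(1.00) = 0.0900
  C_32 = −[(0.65)(-0.20) − (0.00)(-0.35)] = 0.1300
  C_33 = (0.65)(1.00) − (-0.45)(-0.35) = 0.4925
det(I−A) = Σ_j (I−A)_1j·C_1j = (0.65)(0.8600) + (-0.45)(0.3525) + (0.00)(0.2575) = 0.400375
adj(I−A) = Cᵀ =
  [ 0.8600   0.4275   0.0900]
  [ 0.3525   0.6175   0.1300]
  [ 0.2575   0.3375   0.4925]
(I − A)⁻¹ = adj(I−A) / det(I−A) ≈
  [   2.1480     1.0677     0.2248]
  [   0.8804     1.5423     0.3247]
  [   0.6431     0.8430     1.2301]
x = (I − A)⁻¹ d = adj(I−A)·d / det(I−A), with det(I−A) = 0.400375:
  x_T = (0.8600·600 + 0.4275·525 + 0.0900·850) / 0.400375 = 816.9375 / 0.400375 ≈ 2040.43
  x_G = (0.3525·600 + 0.6175·525 + 0.1300·850) / 0.400375 = 646.1875 / 0.400375 ≈ 1613.96
  x_C = (0.2575·600 + 0.3375·525 + 0.4925·850) / 0.400375 = 750.3125 / 0.400375 ≈ 1874.02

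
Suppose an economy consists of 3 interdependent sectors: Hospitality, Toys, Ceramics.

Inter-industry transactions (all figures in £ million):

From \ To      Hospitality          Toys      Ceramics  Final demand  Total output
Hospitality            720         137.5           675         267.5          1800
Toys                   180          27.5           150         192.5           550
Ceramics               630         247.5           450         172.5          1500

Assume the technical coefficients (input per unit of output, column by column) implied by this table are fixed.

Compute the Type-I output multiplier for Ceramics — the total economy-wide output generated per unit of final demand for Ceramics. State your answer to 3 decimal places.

m_C = 6.269

Technical coefficients a_ij = z_ij / X_j:
  a_HH = 720/1800 = 0.40, a_TH = 180/1800 = 0.10, a_CH = 630/1800 = 0.35
  a_HT = 137.5/550 = 0.25, a_TT = 27.5/550 = 0.05, a_CT = 247.5/550 = 0.45
  a_HC = 675/1500 = 0.45, a_TC = 150/1500 = 0.10, a_CC = 450/1500 = 0.30
I − A =
  [   0.60    -0.25    -0.45]
  [  -0.10     0.95    -0.10]
  [  -0.35    -0.45     0.70]
Cofactors of I−A, C_ij = (−1)^(i+j)·(minor ij) (rows/columns in the sector order above):
  C_11 = (0.95)(0.70) − (-0.10)(-0.45) = 0.6200
  C_12 = −[(-0.10)(0.70) − (-0.10)(-0.35)] = 0.1050
  C_13 = (-0.10)(-0.45) − (0.95)(-0.35) = 0.3775
  C_21 = −[(-0.25)(0.70) − (-0.45)(-0.45)] = 0.3775
  C_22 = (0.60)(0.70) − (-0.45)(-0.35) = 0.2625
  C_23 = −[(0.60)(-0.45) − (-0.25)(-0.35)] = 0.3575
  C_31 = (-0.25)(-0.10) − (-0.45)(0.95) = 0.4525
  C_32 = −[(0.60)(-0.10) − (-0.45)(-0.10)] = 0.1050
  C_33 = (0.60)(0.95) − (-0.25)(-0.10) = 0.5450
det(I−A) = Σ_j (I−A)_1j·C_1j = (0.60)(0.6200) + (-0.25)(0.1050) + (-0.45)(0.3775) = 0.175875
adj(I−A) = Cᵀ =
  [ 0.6200   0.3775   0.4525]
  [ 0.1050   0.2625   0.1050]
  [ 0.3775   0.3575   0.5450]
(I − A)⁻¹ = adj(I−A) / det(I−A) ≈
  [   3.5252     2.1464     2.5729]
  [   0.5970     1.4925     0.5970]
  [   2.1464     2.0327     3.0988]
The output multiplier for sector j is the column-j sum of the Leontief inverse (I − A)⁻¹ = adj(I−A) / det(I−A).
Column C of adj(I−A): (0.4525, 0.1050, 0.5450); det(I−A) = 0.175875.
m_C = (0.4525 + 0.1050 + 0.5450) / 0.175875 = 1.1025 / 0.175875 ≈ 6.269.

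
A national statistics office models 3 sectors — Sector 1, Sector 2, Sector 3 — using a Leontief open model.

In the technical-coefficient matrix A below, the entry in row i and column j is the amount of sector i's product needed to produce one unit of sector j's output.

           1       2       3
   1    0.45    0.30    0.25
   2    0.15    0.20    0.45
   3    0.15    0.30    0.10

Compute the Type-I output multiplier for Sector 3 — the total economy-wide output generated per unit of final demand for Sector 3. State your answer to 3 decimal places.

I − A =
  [   0.55    -0.30    -0.25]
  [  -0.15     0.80    -0.45]
  [  -0.15    -0.30     0.90]
Cofactors of I−A, C_ij = (−1)^(i+j)·(minor ij) (rows/columns in the sector order above):
  C_11 = (0.80)(0.90) − (-0.45)(-0.30) = 0.5850
  C_12 = −[(-0.15)(0.90) − (-0.45)(-0.15)] = 0.2025
  C_13 = (-0.15)(-0.30) − (0.80)(-0.15) = 0.1650
  C_21 = −[(-0.30)(0.90) − (-0.25)(-0.30)] = 0.3450
  C_22 = (0.55)(0.90) − (-0.25)(-0.15) = 0.4575
  C_23 = −[(0.55)(-0.30) − (-0.30)(-0.15)] = 0.2100
  C_31 = (-0.30)(-0.45) − (-0.25)(0.80) = 0.3350
  C_32 = −[(0.55)(-0.45) − (-0.25)(-0.15)] = 0.2850
  C_33 = (0.55)(0.80) − (-0.30)(-0.15) = 0.3950
det(I−A) = Σ_j (I−A)_1j·C_1j = (0.55)(0.5850) + (-0.30)(0.2025) + (-0.25)(0.1650) = 0.21975
adj(I−A) = Cᵀ =
  [ 0.5850   0.3450   0.3350]
  [ 0.2025   0.4575   0.2850]
  [ 0.1650   0.2100   0.3950]
(I − A)⁻¹ = adj(I−A) / det(I−A) ≈
  [   2.6621     1.5700     1.5245]
  [   0.9215     2.0819     1.2969]
  [   0.7509     0.9556     1.7975]
The output multiplier for sector j is the column-j sum of the Leontief inverse (I − A)⁻¹ = adj(I−A) / det(I−A).
Column 3 of adj(I−A): (0.3350, 0.2850, 0.3950); det(I−A) = 0.21975.
m_3 = (0.3350 + 0.2850 + 0.3950) / 0.21975 = 1.015 / 0.21975 ≈ 4.619.

m_3 = 4.619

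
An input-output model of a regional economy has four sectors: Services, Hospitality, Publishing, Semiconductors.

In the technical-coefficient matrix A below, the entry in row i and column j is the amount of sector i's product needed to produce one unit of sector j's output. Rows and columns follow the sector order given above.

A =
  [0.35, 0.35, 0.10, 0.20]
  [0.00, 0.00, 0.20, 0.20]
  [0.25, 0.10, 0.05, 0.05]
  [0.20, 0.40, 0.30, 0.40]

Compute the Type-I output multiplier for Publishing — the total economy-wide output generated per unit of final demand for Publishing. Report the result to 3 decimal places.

I − A =
  [   0.65    -0.35    -0.10    -0.20]
  [   0.00     1.00    -0.20    -0.20]
  [  -0.25    -0.10     0.95    -0.05]
  [  -0.20    -0.40    -0.30     0.60]
Compute the cofactors C_ij = (−1)^(i+j)·(3×3 minor ij) of I−A; the adjugate is their transpose:
adj(I−A) = Cᵀ =
  [ 0.45700   0.28425   0.19100   0.26300]
  [ 0.08500   0.29175   0.11300   0.13500]
  [ 0.14400   0.12400   0.28400   0.11300]
  [ 0.28100   0.35125   0.28100   0.56200]
det(I−A) = Σ_j (I−A)_1j·C_1j = (0.65)(0.45700) + (-0.35)(0.08500) + (-0.10)(0.14400) + (-0.20)(0.28100) = 0.1967
(I − A)⁻¹ = adj(I−A) / det(I−A) ≈
  [   2.3233     1.4451     0.9710     1.3371]
  [   0.4321     1.4832     0.5745     0.6863]
  [   0.7321     0.6304     1.4438     0.5745]
  [   1.4286     1.7857     1.4286     2.8571]
The output multiplier for sector j is the column-j sum of the Leontief inverse (I − A)⁻¹ = adj(I−A) / det(I−A).
Column 3 of adj(I−A): (0.19100, 0.11300, 0.28400, 0.28100); det(I−A) = 0.1967.
m_3 = (0.19100 + 0.11300 + 0.28400 + 0.28100) / 0.1967 = 0.869 / 0.1967 ≈ 4.418.

m_3 = 4.418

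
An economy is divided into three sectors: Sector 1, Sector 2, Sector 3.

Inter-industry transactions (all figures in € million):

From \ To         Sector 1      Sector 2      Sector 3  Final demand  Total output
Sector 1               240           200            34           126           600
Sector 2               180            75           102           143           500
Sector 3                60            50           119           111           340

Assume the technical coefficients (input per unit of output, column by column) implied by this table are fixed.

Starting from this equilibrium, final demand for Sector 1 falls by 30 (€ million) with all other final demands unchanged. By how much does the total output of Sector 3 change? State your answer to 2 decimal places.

Technical coefficients a_ij = z_ij / X_j:
  a_11 = 240/600 = 0.40, a_21 = 180/600 = 0.30, a_31 = 60/600 = 0.10
  a_12 = 200/500 = 0.40, a_22 = 75/500 = 0.15, a_32 = 50/500 = 0.10
  a_13 = 34/340 = 0.10, a_23 = 102/340 = 0.30, a_33 = 119/340 = 0.35
I − A =
  [   0.60    -0.40    -0.10]
  [  -0.30     0.85    -0.30]
  [  -0.10    -0.10     0.65]
Cofactors of I−A, C_ij = (−1)^(i+j)·(minor ij) (rows/columns in the sector order above):
  C_11 = (0.85)(0.65) − (-0.30)(-0.10) = 0.5225
  C_12 = −[(-0.30)(0.65) − (-0.30)(-0.10)] = 0.2250
  C_13 = (-0.30)(-0.10) − (0.85)(-0.10) = 0.1150
  C_21 = −[(-0.40)(0.65) − (-0.10)(-0.10)] = 0.2700
  C_22 = (0.60)(0.65) − (-0.10)(-0.10) = 0.3800
  C_23 = −[(0.60)(-0.10) − (-0.40)(-0.10)] = 0.1000
  C_31 = (-0.40)(-0.30) − (-0.10)(0.85) = 0.2050
  C_32 = −[(0.60)(-0.30) − (-0.10)(-0.30)] = 0.2100
  C_33 = (0.60)(0.85) − (-0.40)(-0.30) = 0.3900
det(I−A) = Σ_j (I−A)_1j·C_1j = (0.60)(0.5225) + (-0.40)(0.2250) + (-0.10)(0.1150) = 0.2120
adj(I−A) = Cᵀ =
  [ 0.5225   0.2700   0.2050]
  [ 0.2250   0.3800   0.2100]
  [ 0.1150   0.1000   0.3900]
(I − A)⁻¹ = adj(I−A) / det(I−A) ≈
  [   2.4646     1.2736     0.9670]
  [   1.0613     1.7925     0.9906]
  [   0.5425     0.4717     1.8396]
Δx = (I − A)⁻¹ Δd with Δd having -30 in the Sector 1 component and 0 elsewhere.
So Δx_3 = L_31 · (-30), where L_31 = adj(I−A)_31 / det(I−A) = 0.1150 / 0.2120.
Δx_3 = 0.1150 × (-30) / 0.2120 = -3.45 / 0.2120 ≈ -16.27.

Δx_3 = -16.27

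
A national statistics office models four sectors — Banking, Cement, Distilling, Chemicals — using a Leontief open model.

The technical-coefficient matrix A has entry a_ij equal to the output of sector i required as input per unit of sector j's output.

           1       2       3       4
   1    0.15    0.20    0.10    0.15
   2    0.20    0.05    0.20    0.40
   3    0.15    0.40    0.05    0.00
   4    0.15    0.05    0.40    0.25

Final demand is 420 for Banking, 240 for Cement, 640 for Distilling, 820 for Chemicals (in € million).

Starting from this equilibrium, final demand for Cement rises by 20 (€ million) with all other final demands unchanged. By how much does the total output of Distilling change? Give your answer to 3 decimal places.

Δx_3 = 15.307

I − A =
  [   0.85    -0.20    -0.10    -0.15]
  [  -0.20     0.95    -0.20    -0.40]
  [  -0.15    -0.40     0.95     0.00]
  [  -0.15    -0.05    -0.40     0.75]
Compute the cofactors C_ij = (−1)^(i+j)·(3×3 minor ij) of I−A; the adjugate is their transpose:
adj(I−A) = Cᵀ =
  [ 0.533875   0.203625   0.189750   0.215375]
  [ 0.246000   0.564000   0.292000   0.350000]
  [ 0.187875   0.269625   0.523750   0.181375]
  [ 0.223375   0.222125   0.336750   0.632875]
det(I−A) = Σ_j (I−A)_1j·C_1j = (0.85)(0.533875) + (-0.20)(0.246000) + (-0.10)(0.187875) + (-0.15)(0.223375) = 0.3523
(I − A)⁻¹ = adj(I−A) / det(I−A) ≈
  [   1.5154     0.5780     0.5386     0.6113]
  [   0.6983     1.6009     0.8288     0.9935]
  [   0.5333     0.7653     1.4867     0.5148]
  [   0.6340     0.6305     0.9559     1.7964]
Δx = (I − A)⁻¹ Δd with Δd having +20 in the Cement component and 0 elsewhere.
So Δx_3 = L_32 · (+20), where L_32 = adj(I−A)_32 / det(I−A) = 0.269625 / 0.3523.
Δx_3 = 0.269625 × (+20) / 0.3523 = 5.3925 / 0.3523 ≈ 15.307.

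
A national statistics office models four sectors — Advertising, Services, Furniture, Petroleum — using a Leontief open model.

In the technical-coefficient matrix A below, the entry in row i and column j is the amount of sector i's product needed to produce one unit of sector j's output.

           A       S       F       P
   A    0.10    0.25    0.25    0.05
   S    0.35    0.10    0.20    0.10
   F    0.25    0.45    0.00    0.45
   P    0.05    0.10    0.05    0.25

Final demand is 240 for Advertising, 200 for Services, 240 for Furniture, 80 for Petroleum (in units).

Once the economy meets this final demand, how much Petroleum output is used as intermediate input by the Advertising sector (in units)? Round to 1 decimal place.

I − A =
  [   0.90    -0.25    -0.25    -0.05]
  [  -0.35     0.90    -0.20    -0.10]
  [  -0.25    -0.45     1.00    -0.45]
  [  -0.05    -0.10    -0.05     0.75]
Compute the cofactors C_ij = (−1)^(i+j)·(3×3 minor ij) of I−A; the adjugate is their transpose:
adj(I−A) = Cᵀ =
  [ 0.566000   0.283625   0.208250   0.200500]
  [ 0.302875   0.599125   0.206750   0.224125]
  [ 0.322625   0.396875   0.527625   0.391000]
  [ 0.099625   0.125250   0.076625   0.533375]
det(I−A) = Σ_j (I−A)_1j·C_1j = (0.90)(0.566000) + (-0.25)(0.302875) + (-0.25)(0.322625) + (-0.05)(0.099625) = 0.34804375
(I − A)⁻¹ = adj(I−A) / det(I−A) ≈
  [   1.6262     0.8149     0.5983     0.5761]
  [   0.8702     1.7214     0.5940     0.6440]
  [   0.9270     1.1403     1.5160     1.1234]
  [   0.2862     0.3599     0.2202     1.5325]
First solve x = (I − A)⁻¹ d = adj(I−A)·d / det(I−A); in particular x_A = (0.566000·240 + 0.283625·200 + 0.208250·240 + 0.200500·80) / 0.34804375 = 258.585 / 0.34804375 ≈ 742.967.
Intermediate flow from P to A: z_PA = a_PA · x_A = 0.05 × 258.585 / 0.34804375 = 12.92925 / 0.34804375 ≈ 37.1.

z_PA = 37.1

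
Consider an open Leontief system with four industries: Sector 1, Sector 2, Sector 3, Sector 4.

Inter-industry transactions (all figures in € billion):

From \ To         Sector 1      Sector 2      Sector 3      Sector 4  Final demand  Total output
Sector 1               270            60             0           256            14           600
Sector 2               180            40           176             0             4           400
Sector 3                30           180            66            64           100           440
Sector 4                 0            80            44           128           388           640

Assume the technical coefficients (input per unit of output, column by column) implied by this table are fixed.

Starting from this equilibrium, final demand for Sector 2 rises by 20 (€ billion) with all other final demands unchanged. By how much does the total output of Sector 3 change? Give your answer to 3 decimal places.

Technical coefficients a_ij = z_ij / X_j:
  a_11 = 270/600 = 0.45, a_21 = 180/600 = 0.30, a_31 = 30/600 = 0.05, a_41 = 0/600 = 0.00
  a_12 = 60/400 = 0.15, a_22 = 40/400 = 0.10, a_32 = 180/400 = 0.45, a_42 = 80/400 = 0.20
  a_13 = 0/440 = 0.00, a_23 = 176/440 = 0.40, a_33 = 66/440 = 0.15, a_43 = 44/440 = 0.10
  a_14 = 256/640 = 0.40, a_24 = 0/640 = 0.00, a_34 = 64/640 = 0.10, a_44 = 128/640 = 0.20
I − A =
  [   0.55    -0.15     0.00    -0.40]
  [  -0.30     0.90    -0.40     0.00]
  [  -0.05    -0.45     0.85    -0.10]
  [   0.00    -0.20    -0.10     0.80]
Compute the cofactors C_ij = (−1)^(i+j)·(3×3 minor ij) of I−A; the adjugate is their transpose:
adj(I−A) = Cᵀ =
  [ 0.4510   0.1865   0.1160   0.2400]
  [ 0.2170   0.3665   0.1880   0.1320]
  [ 0.1500   0.2190   0.3360   0.1170]
  [ 0.0730   0.1190   0.0890   0.2805]
det(I−A) = Σ_j (I−A)_1j·C_1j = (0.55)(0.4510) + (-0.15)(0.2170) + (0.00)(0.1500) + (-0.40)(0.0730) = 0.1863
(I − A)⁻¹ = adj(I−A) / det(I−A) ≈
  [   2.4208     1.0011     0.6227     1.2882]
  [   1.1648     1.9673     1.0091     0.7085]
  [   0.8052     1.1755     1.8035     0.6280]
  [   0.3918     0.6388     0.4777     1.5056]
Δx = (I − A)⁻¹ Δd with Δd having +20 in the Sector 2 component and 0 elsewhere.
So Δx_3 = L_32 · (+20), where L_32 = adj(I−A)_32 / det(I−A) = 0.2190 / 0.1863.
Δx_3 = 0.2190 × (+20) / 0.1863 = 4.38 / 0.1863 ≈ 23.510.

Δx_3 = 23.510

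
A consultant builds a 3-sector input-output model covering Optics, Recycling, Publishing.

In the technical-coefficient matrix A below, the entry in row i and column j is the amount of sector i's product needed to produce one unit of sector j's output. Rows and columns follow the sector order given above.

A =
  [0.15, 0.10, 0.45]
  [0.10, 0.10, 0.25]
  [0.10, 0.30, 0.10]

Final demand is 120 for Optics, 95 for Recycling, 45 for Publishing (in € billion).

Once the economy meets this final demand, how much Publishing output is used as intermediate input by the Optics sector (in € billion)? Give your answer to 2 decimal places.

z_31 = 23.05

I − A =
  [   0.85    -0.10    -0.45]
  [  -0.10     0.90    -0.25]
  [  -0.10    -0.30     0.90]
Cofactors of I−A, C_ij = (−1)^(i+j)·(minor ij) (rows/columns in the sector order above):
  C_11 = (0.90)(0.90) − (-0.25)(-0.30) = 0.7350
  C_12 = −[(-0.10)(0.90) − (-0.25)(-0.10)] = 0.1150
  C_13 = (-0.10)(-0.30) − (0.90)(-0.10) = 0.1200
  C_21 = −[(-0.10)(0.90) − (-0.45)(-0.30)] = 0.2250
  C_22 = (0.85)(0.90) − (-0.45)(-0.10) = 0.7200
  C_23 = −[(0.85)(-0.30) − (-0.10)(-0.10)] = 0.2650
  C_31 = (-0.10)(-0.25) − (-0.45)(0.90) = 0.4300
  C_32 = −[(0.85)(-0.25) − (-0.45)(-0.10)] = 0.2575
  C_33 = (0.85)(0.90) − (-0.10)(-0.10) = 0.7550
det(I−A) = Σ_j (I−A)_1j·C_1j = (0.85)(0.7350) + (-0.10)(0.1150) + (-0.45)(0.1200) = 0.55925
adj(I−A) = Cᵀ =
  [ 0.7350   0.2250   0.4300]
  [ 0.1150   0.7200   0.2575]
  [ 0.1200   0.2650   0.7550]
(I − A)⁻¹ = adj(I−A) / det(I−A) ≈
  [   1.3143     0.4023     0.7689]
  [   0.2056     1.2874     0.4604]
  [   0.2146     0.4738     1.3500]
First solve x = (I − A)⁻¹ d = adj(I−A)·d / det(I−A); in particular x_1 = (0.7350·120 + 0.2250·95 + 0.4300·45) / 0.55925 = 128.925 / 0.55925 ≈ 230.5320.
Intermediate flow from 3 to 1: z_31 = a_31 · x_1 = 0.10 × 128.925 / 0.55925 = 12.8925 / 0.55925 ≈ 23.05.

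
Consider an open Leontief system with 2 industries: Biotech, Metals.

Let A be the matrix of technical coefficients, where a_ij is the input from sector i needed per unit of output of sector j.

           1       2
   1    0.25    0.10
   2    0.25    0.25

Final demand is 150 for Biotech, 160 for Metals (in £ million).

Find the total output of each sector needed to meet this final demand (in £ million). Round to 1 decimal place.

x_1 = 239.1, x_2 = 293.0

I − A =
  [   0.75    -0.10]
  [  -0.25     0.75]
det(I−A) = (0.75)(0.75) − (-0.10)(-0.25) = 0.5375
adj(I−A) = [[0.75, 0.10], [0.25, 0.75]]
(I − A)⁻¹ = adj(I−A) / det(I−A) ≈
  [   1.3953     0.1860]
  [   0.4651     1.3953]
x = (I − A)⁻¹ d = adj(I−A)·d / det(I−A), with det(I−A) = 0.5375:
  x_1 = (0.75·150 + 0.10·160) / 0.5375 = 128.50 / 0.5375 ≈ 239.1
  x_2 = (0.25·150 + 0.75·160) / 0.5375 = 157.50 / 0.5375 ≈ 293.0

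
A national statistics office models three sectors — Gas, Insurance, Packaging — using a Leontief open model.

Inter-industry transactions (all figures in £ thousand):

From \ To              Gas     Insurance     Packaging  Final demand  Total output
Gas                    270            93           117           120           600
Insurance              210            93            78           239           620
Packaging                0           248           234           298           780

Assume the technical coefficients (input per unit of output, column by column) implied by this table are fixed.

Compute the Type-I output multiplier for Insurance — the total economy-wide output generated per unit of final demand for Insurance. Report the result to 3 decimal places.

Technical coefficients a_ij = z_ij / X_j:
  a_GG = 270/600 = 0.45, a_IG = 210/600 = 0.35, a_PG = 0/600 = 0.00
  a_GI = 93/620 = 0.15, a_II = 93/620 = 0.15, a_PI = 248/620 = 0.40
  a_GP = 117/780 = 0.15, a_IP = 78/780 = 0.10, a_PP = 234/780 = 0.30
I − A =
  [   0.55    -0.15    -0.15]
  [  -0.35     0.85    -0.10]
  [   0.00    -0.40     0.70]
Cofactors of I−A, C_ij = (−1)^(i+j)·(minor ij) (rows/columns in the sector order above):
  C_11 = (0.85)(0.70) − (-0.10)(-0.40) = 0.5550
  C_12 = −[(-0.35)(0.70) − (-0.10)(0.00)] = 0.2450
  C_13 = (-0.35)(-0.40) − (0.85)(0.00) = 0.1400
  C_21 = −[(-0.15)(0.70) − (-0.15)(-0.40)] = 0.1650
  C_22 = (0.55)(0.70) − (-0.15)(0.00) = 0.3850
  C_23 = −[(0.55)(-0.40) − (-0.15)(0.00)] = 0.2200
  C_31 = (-0.15)(-0.10) − (-0.15)(0.85) = 0.1425
  C_32 = −[(0.55)(-0.10) − (-0.15)(-0.35)] = 0.1075
  C_33 = (0.55)(0.85) − (-0.15)(-0.35) = 0.4150
det(I−A) = Σ_j (I−A)_1j·C_1j = (0.55)(0.5550) + (-0.15)(0.2450) + (-0.15)(0.1400) = 0.2475
adj(I−A) = Cᵀ =
  [ 0.5550   0.1650   0.1425]
  [ 0.2450   0.3850   0.1075]
  [ 0.1400   0.2200   0.4150]
(I − A)⁻¹ = adj(I−A) / det(I−A) ≈
  [   2.2424     0.6667     0.5758]
  [   0.9899     1.5556     0.4343]
  [   0.5657     0.8889     1.6768]
The output multiplier for sector j is the column-j sum of the Leontief inverse (I − A)⁻¹ = adj(I−A) / det(I−A).
Column I of adj(I−A): (0.1650, 0.3850, 0.2200); det(I−A) = 0.2475.
m_I = (0.1650 + 0.3850 + 0.2200) / 0.2475 = 0.77 / 0.2475 ≈ 3.111.

m_I = 3.111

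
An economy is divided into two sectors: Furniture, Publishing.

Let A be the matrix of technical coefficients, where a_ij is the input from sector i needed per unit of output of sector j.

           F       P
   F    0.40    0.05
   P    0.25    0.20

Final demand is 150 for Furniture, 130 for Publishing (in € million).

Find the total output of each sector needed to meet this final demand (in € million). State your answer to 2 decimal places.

x_F = 270.59, x_P = 247.06

I − A =
  [   0.60    -0.05]
  [  -0.25     0.80]
det(I−A) = (0.60)(0.80) − (-0.05)(-0.25) = 0.4675
adj(I−A) = [[0.80, 0.05], [0.25, 0.60]]
(I − A)⁻¹ = adj(I−A) / det(I−A) ≈
  [   1.7112     0.1070]
  [   0.5348     1.2834]
x = (I − A)⁻¹ d = adj(I−A)·d / det(I−A), with det(I−A) = 0.4675:
  x_F = (0.80·150 + 0.05·130) / 0.4675 = 126.50 / 0.4675 ≈ 270.59
  x_P = (0.25·150 + 0.60·130) / 0.4675 = 115.50 / 0.4675 ≈ 247.06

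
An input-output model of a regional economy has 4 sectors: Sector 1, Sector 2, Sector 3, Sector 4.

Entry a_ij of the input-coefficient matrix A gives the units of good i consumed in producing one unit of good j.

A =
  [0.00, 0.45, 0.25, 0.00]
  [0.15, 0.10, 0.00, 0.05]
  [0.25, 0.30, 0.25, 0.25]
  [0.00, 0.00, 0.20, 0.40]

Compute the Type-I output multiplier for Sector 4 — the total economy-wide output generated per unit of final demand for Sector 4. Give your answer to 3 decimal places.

I − A =
  [   1.00    -0.45    -0.25     0.00]
  [  -0.15     0.90     0.00    -0.05]
  [  -0.25    -0.30     0.75    -0.25]
  [   0.00     0.00    -0.20     0.60]
Compute the cofactors C_ij = (−1)^(i+j)·(3×3 minor ij) of I−A; the adjugate is their transpose:
adj(I−A) = Cᵀ =
  [ 0.357000   0.225000   0.139500   0.076875]
  [ 0.062500   0.362500   0.032500   0.043750]
  [ 0.162000   0.247500   0.499500   0.228750]
  [ 0.054000   0.082500   0.166500   0.556875]
det(I−A) = Σ_j (I−A)_1j·C_1j = (1.00)(0.357000) + (-0.45)(0.062500) + (-0.25)(0.162000) + (0.00)(0.054000) = 0.288375
(I − A)⁻¹ = adj(I−A) / det(I−A) ≈
  [   1.2380     0.7802     0.4837     0.2666]
  [   0.2167     1.2570     0.1127     0.1517]
  [   0.5618     0.8583     1.7321     0.7932]
  [   0.1873     0.2861     0.5774     1.9311]
The output multiplier for sector j is the column-j sum of the Leontief inverse (I − A)⁻¹ = adj(I−A) / det(I−A).
Column 4 of adj(I−A): (0.076875, 0.043750, 0.228750, 0.556875); det(I−A) = 0.288375.
m_4 = (0.076875 + 0.043750 + 0.228750 + 0.556875) / 0.288375 = 0.90625 / 0.288375 ≈ 3.143.

m_4 = 3.143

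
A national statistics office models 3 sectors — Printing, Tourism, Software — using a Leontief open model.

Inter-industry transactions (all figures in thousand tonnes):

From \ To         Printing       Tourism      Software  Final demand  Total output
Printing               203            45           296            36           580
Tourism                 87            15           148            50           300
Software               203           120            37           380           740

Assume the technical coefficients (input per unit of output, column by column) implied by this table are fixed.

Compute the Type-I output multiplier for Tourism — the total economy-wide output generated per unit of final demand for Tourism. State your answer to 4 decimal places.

Technical coefficients a_ij = z_ij / X_j:
  a_PP = 203/580 = 0.35, a_TP = 87/580 = 0.15, a_SP = 203/580 = 0.35
  a_PT = 45/300 = 0.15, a_TT = 15/300 = 0.05, a_ST = 120/300 = 0.40
  a_PS = 296/740 = 0.40, a_TS = 148/740 = 0.20, a_SS = 37/740 = 0.05
I − A =
  [   0.65    -0.15    -0.40]
  [  -0.15     0.95    -0.20]
  [  -0.35    -0.40     0.95]
Cofactors of I−A, C_ij = (−1)^(i+j)·(minor ij) (rows/columns in the sector order above):
  C_11 = (0.95)(0.95) − (-0.20)(-0.40) = 0.8225
  C_12 = −[(-0.15)(0.95) − (-0.20)(-0.35)] = 0.2125
  C_13 = (-0.15)(-0.40) − (0.95)(-0.35) = 0.3925
  C_21 = −[(-0.15)(0.95) − (-0.40)(-0.40)] = 0.3025
  C_22 = (0.65)(0.95) − (-0.40)(-0.35) = 0.4775
  C_23 = −[(0.65)(-0.40) − (-0.15)(-0.35)] = 0.3125
  C_31 = (-0.15)(-0.20) − (-0.40)(0.95) = 0.4100
  C_32 = −[(0.65)(-0.20) − (-0.40)(-0.15)] = 0.1900
  C_33 = (0.65)(0.95) − (-0.15)(-0.15) = 0.5950
det(I−A) = Σ_j (I−A)_1j·C_1j = (0.65)(0.8225) + (-0.15)(0.2125) + (-0.40)(0.3925) = 0.34575
adj(I−A) = Cᵀ =
  [ 0.8225   0.3025   0.4100]
  [ 0.2125   0.4775   0.1900]
  [ 0.3925   0.3125   0.5950]
(I − A)⁻¹ = adj(I−A) / det(I−A) ≈
  [   2.37889     0.87491     1.18583]
  [   0.61461     1.38106     0.54953]
  [   1.13521     0.90383     1.72090]
The output multiplier for sector j is the column-j sum of the Leontief inverse (I − A)⁻¹ = adj(I−A) / det(I−A).
Column T of adj(I−A): (0.3025, 0.4775, 0.3125); det(I−A) = 0.34575.
m_T = (0.3025 + 0.4775 + 0.3125) / 0.34575 = 1.0925 / 0.34575 ≈ 3.1598.

m_T = 3.1598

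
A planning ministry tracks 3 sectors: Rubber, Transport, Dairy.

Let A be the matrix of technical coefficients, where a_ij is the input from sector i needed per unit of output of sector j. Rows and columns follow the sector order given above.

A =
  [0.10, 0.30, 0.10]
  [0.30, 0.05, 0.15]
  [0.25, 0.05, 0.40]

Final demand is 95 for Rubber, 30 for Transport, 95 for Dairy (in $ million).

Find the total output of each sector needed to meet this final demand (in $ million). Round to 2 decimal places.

x_1 = 173.87, x_2 = 124.56, x_3 = 241.16

I − A =
  [   0.90    -0.30    -0.10]
  [  -0.30     0.95    -0.15]
  [  -0.25    -0.05     0.60]
Cofactors of I−A, C_ij = (−1)^(i+j)·(minor ij) (rows/columns in the sector order above):
  C_11 = (0.95)(0.60) − (-0.15)(-0.05) = 0.5625
  C_12 = −[(-0.30)(0.60) − (-0.15)(-0.25)] = 0.2175
  C_13 = (-0.30)(-0.05) − (0.95)(-0.25) = 0.2525
  C_21 = −[(-0.30)(0.60) − (-0.10)(-0.05)] = 0.1850
  C_22 = (0.90)(0.60) − (-0.10)(-0.25) = 0.5150
  C_23 = −[(0.90)(-0.05) − (-0.30)(-0.25)] = 0.1200
  C_31 = (-0.30)(-0.15) − (-0.10)(0.95) = 0.1400
  C_32 = −[(0.90)(-0.15) − (-0.10)(-0.30)] = 0.1650
  C_33 = (0.90)(0.95) − (-0.30)(-0.30) = 0.7650
det(I−A) = Σ_j (I−A)_1j·C_1j = (0.90)(0.5625) + (-0.30)(0.2175) + (-0.10)(0.2525) = 0.41575
adj(I−A) = Cᵀ =
  [ 0.5625   0.1850   0.1400]
  [ 0.2175   0.5150   0.1650]
  [ 0.2525   0.1200   0.7650]
(I − A)⁻¹ = adj(I−A) / det(I−A) ≈
  [   1.3530     0.4450     0.3367]
  [   0.5232     1.2387     0.3969]
  [   0.6073     0.2886     1.8400]
x = (I − A)⁻¹ d = adj(I−A)·d / det(I−A), with det(I−A) = 0.41575:
  x_1 = (0.5625·95 + 0.1850·30 + 0.1400·95) / 0.41575 = 72.2875 / 0.41575 ≈ 173.87
  x_2 = (0.2175·95 + 0.5150·30 + 0.1650·95) / 0.41575 = 51.7875 / 0.41575 ≈ 124.56
  x_3 = (0.2525·95 + 0.1200·30 + 0.7650·95) / 0.41575 = 100.2625 / 0.41575 ≈ 241.16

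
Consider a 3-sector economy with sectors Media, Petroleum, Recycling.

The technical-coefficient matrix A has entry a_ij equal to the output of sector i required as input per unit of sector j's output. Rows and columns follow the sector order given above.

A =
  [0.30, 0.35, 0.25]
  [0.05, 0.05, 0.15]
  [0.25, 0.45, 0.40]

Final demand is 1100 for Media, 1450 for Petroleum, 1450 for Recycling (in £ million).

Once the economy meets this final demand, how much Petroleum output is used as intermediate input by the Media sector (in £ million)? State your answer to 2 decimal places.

z_21 = 273.80

I − A =
  [   0.70    -0.35    -0.25]
  [  -0.05     0.95    -0.15]
  [  -0.25    -0.45     0.60]
Cofactors of I−A, C_ij = (−1)^(i+j)·(minor ij) (rows/columns in the sector order above):
  C_11 = (0.95)(0.60) − (-0.15)(-0.45) = 0.5025
  C_12 = −[(-0.05)(0.60) − (-0.15)(-0.25)] = 0.0675
  C_13 = (-0.05)(-0.45) − (0.95)(-0.25) = 0.2600
  C_21 = −[(-0.35)(0.60) − (-0.25)(-0.45)] = 0.3225
  C_22 = (0.70)(0.60) − (-0.25)(-0.25) = 0.3575
  C_23 = −[(0.70)(-0.45) − (-0.35)(-0.25)] = 0.4025
  C_31 = (-0.35)(-0.15) − (-0.25)(0.95) = 0.2900
  C_32 = −[(0.70)(-0.15) − (-0.25)(-0.05)] = 0.1175
  C_33 = (0.70)(0.95) − (-0.35)(-0.05) = 0.6475
det(I−A) = Σ_j (I−A)_1j·C_1j = (0.70)(0.5025) + (-0.35)(0.0675) + (-0.25)(0.2600) = 0.263125
adj(I−A) = Cᵀ =
  [ 0.5025   0.3225   0.2900]
  [ 0.0675   0.3575   0.1175]
  [ 0.2600   0.4025   0.6475]
(I − A)⁻¹ = adj(I−A) / det(I−A) ≈
  [   1.9097     1.2257     1.1021]
  [   0.2565     1.3587     0.4466]
  [   0.9881     1.5297     2.4608]
First solve x = (I − A)⁻¹ d = adj(I−A)·d / det(I−A); in particular x_1 = (0.5025·1100 + 0.3225·1450 + 0.2900·1450) / 0.263125 = 1440.875 / 0.263125 ≈ 5476.0095.
Intermediate flow from 2 to 1: z_21 = a_21 · x_1 = 0.05 × 1440.875 / 0.263125 = 72.04375 / 0.263125 ≈ 273.80.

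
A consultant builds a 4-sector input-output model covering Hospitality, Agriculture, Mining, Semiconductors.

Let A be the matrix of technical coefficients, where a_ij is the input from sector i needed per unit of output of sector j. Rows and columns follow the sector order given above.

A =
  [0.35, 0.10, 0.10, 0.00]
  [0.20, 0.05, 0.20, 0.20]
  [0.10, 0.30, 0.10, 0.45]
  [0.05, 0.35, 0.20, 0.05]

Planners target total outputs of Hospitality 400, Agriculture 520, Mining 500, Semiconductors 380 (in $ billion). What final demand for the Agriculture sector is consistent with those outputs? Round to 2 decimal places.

I − A =
  [   0.65    -0.10    -0.10     0.00]
  [  -0.20     0.95    -0.20    -0.20]
  [  -0.10    -0.30     0.90    -0.45]
  [  -0.05    -0.35    -0.20     0.95]
d = (I − A) x:
  d_H = (+0.65)·400 + (-0.10)·520 + (-0.10)·500 + (+0.00)·380 = 158.00
  d_A = (-0.20)·400 + (+0.95)·520 + (-0.20)·500 + (-0.20)·380 = 238.00
  d_M = (-0.10)·400 + (-0.30)·520 + (+0.90)·500 + (-0.45)·380 = 83.00
  d_S = (-0.05)·400 + (-0.35)·520 + (-0.20)·500 + (+0.95)·380 = 59.00

d_A = 238.00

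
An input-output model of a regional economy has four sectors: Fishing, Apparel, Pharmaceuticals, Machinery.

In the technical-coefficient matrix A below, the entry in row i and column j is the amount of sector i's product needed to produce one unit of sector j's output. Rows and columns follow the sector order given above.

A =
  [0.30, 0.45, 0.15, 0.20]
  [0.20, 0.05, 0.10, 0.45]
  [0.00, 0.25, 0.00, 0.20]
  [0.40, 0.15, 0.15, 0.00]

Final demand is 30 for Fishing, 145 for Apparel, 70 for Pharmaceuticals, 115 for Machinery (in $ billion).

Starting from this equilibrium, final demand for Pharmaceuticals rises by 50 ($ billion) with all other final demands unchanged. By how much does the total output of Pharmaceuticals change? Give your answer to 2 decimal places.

Δx_3 = 63.67

I − A =
  [   0.70    -0.45    -0.15    -0.20]
  [  -0.20     0.95    -0.10    -0.45]
  [   0.00    -0.25     1.00    -0.20]
  [  -0.40    -0.15    -0.15     1.00]
Compute the cofactors C_ij = (−1)^(i+j)·(3×3 minor ij) of I−A; the adjugate is their transpose:
adj(I−A) = Cᵀ =
  [ 0.809125   0.516000   0.239250   0.441875]
  [ 0.382000   0.587000   0.172250   0.375000]
  [ 0.177000   0.212000   0.364750   0.203750]
  [ 0.407500   0.326250   0.176250   0.550000]
det(I−A) = Σ_j (I−A)_1j·C_1j = (0.70)(0.809125) + (-0.45)(0.382000) + (-0.15)(0.177000) + (-0.20)(0.407500) = 0.2864375
(I − A)⁻¹ = adj(I−A) / det(I−A) ≈
  [   2.8248     1.8014     0.8353     1.5427]
  [   1.3336     2.0493     0.6014     1.3092]
  [   0.6179     0.7401     1.2734     0.7113]
  [   1.4226     1.1390     0.6153     1.9201]
Δx = (I − A)⁻¹ Δd with Δd having +50 in the Pharmaceuticals component and 0 elsewhere.
So Δx_3 = L_33 · (+50), where L_33 = adj(I−A)_33 / det(I−A) = 0.364750 / 0.2864375.
Δx_3 = 0.364750 × (+50) / 0.2864375 = 18.2375 / 0.2864375 ≈ 63.67.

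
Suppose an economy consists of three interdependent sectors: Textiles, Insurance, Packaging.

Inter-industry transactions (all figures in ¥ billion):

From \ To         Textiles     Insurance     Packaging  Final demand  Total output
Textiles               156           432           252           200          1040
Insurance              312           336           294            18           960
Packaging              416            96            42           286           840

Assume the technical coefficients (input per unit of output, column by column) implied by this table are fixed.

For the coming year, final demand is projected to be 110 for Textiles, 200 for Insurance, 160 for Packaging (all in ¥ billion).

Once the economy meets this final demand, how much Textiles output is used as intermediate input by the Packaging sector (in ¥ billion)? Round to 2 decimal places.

Technical coefficients a_ij = z_ij / X_j:
  a_TT = 156/1040 = 0.15, a_IT = 312/1040 = 0.30, a_PT = 416/1040 = 0.40
  a_TI = 432/960 = 0.45, a_II = 336/960 = 0.35, a_PI = 96/960 = 0.10
  a_TP = 252/840 = 0.30, a_IP = 294/840 = 0.35, a_PP = 42/840 = 0.05
I − A =
  [   0.85    -0.45    -0.30]
  [  -0.30     0.65    -0.35]
  [  -0.40    -0.10     0.95]
Cofactors of I−A, C_ij = (−1)^(i+j)·(minor ij) (rows/columns in the sector order above):
  C_11 = (0.65)(0.95) − (-0.35)(-0.10) = 0.5825
  C_12 = −[(-0.30)(0.95) − (-0.35)(-0.40)] = 0.4250
  C_13 = (-0.30)(-0.10) − (0.65)(-0.40) = 0.2900
  C_21 = −[(-0.45)(0.95) − (-0.30)(-0.10)] = 0.4575
  C_22 = (0.85)(0.95) − (-0.30)(-0.40) = 0.6875
  C_23 = −[(0.85)(-0.10) − (-0.45)(-0.40)] = 0.2650
  C_31 = (-0.45)(-0.35) − (-0.30)(0.65) = 0.3525
  C_32 = −[(0.85)(-0.35) − (-0.30)(-0.30)] = 0.3875
  C_33 = (0.85)(0.65) − (-0.45)(-0.30) = 0.4175
det(I−A) = Σ_j (I−A)_1j·C_1j = (0.85)(0.5825) + (-0.45)(0.4250) + (-0.30)(0.2900) = 0.216875
adj(I−A) = Cᵀ =
  [ 0.5825   0.4575   0.3525]
  [ 0.4250   0.6875   0.3875]
  [ 0.2900   0.2650   0.4175]
(I − A)⁻¹ = adj(I−A) / det(I−A) ≈
  [   2.6859     2.1095     1.6254]
  [   1.9597     3.1700     1.7867]
  [   1.3372     1.2219     1.9251]
First solve x = (I − A)⁻¹ d = adj(I−A)·d / det(I−A); in particular x_P = (0.2900·110 + 0.2650·200 + 0.4175·160) / 0.216875 = 151.70 / 0.216875 ≈ 699.4813.
Intermediate flow from T to P: z_TP = a_TP · x_P = 0.30 × 151.70 / 0.216875 = 45.51 / 0.216875 ≈ 209.84.

z_TP = 209.84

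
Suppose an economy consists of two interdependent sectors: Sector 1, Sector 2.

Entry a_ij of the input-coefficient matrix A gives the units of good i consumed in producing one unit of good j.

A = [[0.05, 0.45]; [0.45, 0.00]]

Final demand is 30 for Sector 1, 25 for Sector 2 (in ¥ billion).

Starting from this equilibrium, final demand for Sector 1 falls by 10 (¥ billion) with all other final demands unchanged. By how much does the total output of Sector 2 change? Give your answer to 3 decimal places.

I − A =
  [   0.95    -0.45]
  [  -0.45     1.00]
det(I−A) = (0.95)(1.00) − (-0.45)(-0.45) = 0.7475
adj(I−A) = [[1.00, 0.45], [0.45, 0.95]]
(I − A)⁻¹ = adj(I−A) / det(I−A) ≈
  [   1.3378     0.6020]
  [   0.6020     1.2709]
Δx = (I − A)⁻¹ Δd with Δd having -10 in the Sector 1 component and 0 elsewhere.
So Δx_2 = L_21 · (-10), where L_21 = adj(I−A)_21 / det(I−A) = 0.45 / 0.7475.
Δx_2 = 0.45 × (-10) / 0.7475 = -4.50 / 0.7475 ≈ -6.020.

Δx_2 = -6.020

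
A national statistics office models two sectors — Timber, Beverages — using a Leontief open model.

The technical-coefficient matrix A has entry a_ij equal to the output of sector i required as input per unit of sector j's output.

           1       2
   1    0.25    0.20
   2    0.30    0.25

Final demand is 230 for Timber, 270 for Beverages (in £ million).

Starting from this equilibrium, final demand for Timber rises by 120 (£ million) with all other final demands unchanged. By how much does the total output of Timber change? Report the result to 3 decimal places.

Δx_1 = 179.104

I − A =
  [   0.75    -0.20]
  [  -0.30     0.75]
det(I−A) = (0.75)(0.75) − (-0.20)(-0.30) = 0.5025
adj(I−A) = [[0.75, 0.20], [0.30, 0.75]]
(I − A)⁻¹ = adj(I−A) / det(I−A) ≈
  [   1.4925     0.3980]
  [   0.5970     1.4925]
Δx = (I − A)⁻¹ Δd with Δd having +120 in the Timber component and 0 elsewhere.
So Δx_1 = L_11 · (+120), where L_11 = adj(I−A)_11 / det(I−A) = 0.75 / 0.5025.
Δx_1 = 0.75 × (+120) / 0.5025 = 90.00 / 0.5025 ≈ 179.104.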